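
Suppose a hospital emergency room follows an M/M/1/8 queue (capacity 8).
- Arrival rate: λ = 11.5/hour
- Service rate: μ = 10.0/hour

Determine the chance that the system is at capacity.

ρ = λ/μ = 11.5/10.0 = 1.1500
P₀ = (1-ρ)/(1-ρ^(K+1)) = (1-1.1500)/(1-1.1500^9) = -0.1500/-2.5179 = 0.05957
P_K = P₀×ρ^K = 0.05957 × 1.1500^8 = 0.05957 × 3.0590 = 0.1822
Blocking probability = 18.22%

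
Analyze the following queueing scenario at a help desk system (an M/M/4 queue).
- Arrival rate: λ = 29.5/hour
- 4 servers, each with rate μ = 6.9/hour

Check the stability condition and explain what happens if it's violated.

Stability requires ρ = λ/(cμ) < 1
ρ = 29.5/(4 × 6.9) = 29.5/27.60 = 1.0688
Since 1.0688 ≥ 1, the system is UNSTABLE.
Need c > λ/μ = 29.5/6.9 = 4.28.
Minimum servers needed: c = 5.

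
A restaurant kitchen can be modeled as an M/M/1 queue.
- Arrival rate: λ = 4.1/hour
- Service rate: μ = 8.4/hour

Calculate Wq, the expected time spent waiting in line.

First, compute utilization: ρ = λ/μ = 4.1/8.4 = 0.4881
For M/M/1: Wq = λ/(μ(μ-λ))
Wq = 4.1/(8.4 × (8.4-4.1))
Wq = 4.1/(8.4 × 4.30)
Wq = 0.1135 hours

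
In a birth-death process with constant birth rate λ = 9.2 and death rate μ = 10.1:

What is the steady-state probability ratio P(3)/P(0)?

For constant rates: P(n)/P(0) = (λ/μ)^n
P(3)/P(0) = (9.2/10.1)^3 = 0.9109^3 = 0.7558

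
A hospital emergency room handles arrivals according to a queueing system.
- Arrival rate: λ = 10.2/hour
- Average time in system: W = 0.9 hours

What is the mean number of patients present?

Little's Law: L = λW
L = 10.2 × 0.9 = 9.1800 patients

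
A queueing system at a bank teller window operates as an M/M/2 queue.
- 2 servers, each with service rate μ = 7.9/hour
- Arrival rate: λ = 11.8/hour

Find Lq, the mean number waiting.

Traffic intensity: ρ = λ/(cμ) = 11.8/(2×7.9) = 0.7468
Since ρ = 0.7468 < 1, system is stable.
Offered load a = λ/μ = cρ = 11.8/7.9 = 1.4937
P₀ = [ Σₙ₌₀^1 aⁿ/n! + a^2/(2!(1-ρ)) ]⁻¹
Σ = a^0/0! + a^1/1! = 1.0000 + 1.4937 = 2.4937
a^2/(2!(1-ρ)) = 2.23105/(2 × 0.253165) = 4.4063
P₀ = 1/(2.4937 + 4.4063) = 0.1449
Lq = P₀·a^2·ρ / (2!(1-ρ)²) = 0.144928 × 2.23105 × 0.746835 / (2 × 0.0640923) = 1.8839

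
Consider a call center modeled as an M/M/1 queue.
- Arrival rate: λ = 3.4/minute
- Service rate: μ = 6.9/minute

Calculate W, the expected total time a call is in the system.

First, compute utilization: ρ = λ/μ = 3.4/6.9 = 0.4928
For M/M/1: W = 1/(μ-λ)
W = 1/(6.9-3.4) = 1/3.50
W = 0.2857 minutes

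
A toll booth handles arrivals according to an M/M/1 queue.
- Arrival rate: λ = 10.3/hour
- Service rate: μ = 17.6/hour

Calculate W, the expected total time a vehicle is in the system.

First, compute utilization: ρ = λ/μ = 10.3/17.6 = 0.5852
For M/M/1: W = 1/(μ-λ)
W = 1/(17.6-10.3) = 1/7.30
W = 0.1370 hours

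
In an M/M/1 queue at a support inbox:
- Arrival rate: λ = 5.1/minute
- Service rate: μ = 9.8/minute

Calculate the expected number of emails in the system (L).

ρ = λ/μ = 5.1/9.8 = 0.5204
For M/M/1: L = λ/(μ-λ)
L = 5.1/(9.8-5.1) = 5.1/4.70
L = 1.0851 emails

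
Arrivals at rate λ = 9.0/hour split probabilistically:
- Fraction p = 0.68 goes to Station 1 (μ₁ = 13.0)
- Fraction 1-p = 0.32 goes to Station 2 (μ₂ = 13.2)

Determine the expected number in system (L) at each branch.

Effective rates: λ₁ = 9.0×0.68 = 6.12, λ₂ = 9.0×0.32 = 2.88
Station 1: ρ₁ = 6.12/13.0 = 0.47077, L₁ = ρ₁/(1-ρ₁) = 0.47077/(1-0.47077) = 0.8895
Station 2: ρ₂ = 2.88/13.2 = 0.2182, L₂ = ρ₂/(1-ρ₂) = 0.2182/(1-0.2182) = 0.2791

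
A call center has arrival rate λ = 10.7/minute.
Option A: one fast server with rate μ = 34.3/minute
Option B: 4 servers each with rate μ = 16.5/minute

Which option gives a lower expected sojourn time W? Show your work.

Option A: single server μ = 34.3 (M/M/1)
  ρ_A = 10.7/34.3 = 0.3120
  W_A = 1/(μ-λ) = 1/(34.3-10.7) = 1/23.60 = 0.04237

Option B: 4 servers μ = 16.5 (M/M/4)
  ρ_B = λ/(cμ) = 10.7/(4×16.5) = 0.1621
  Offered load a = λ/μ = cρ = 10.7/16.5 = 0.6485
  P₀ = [ Σₙ₌₀^3 aⁿ/n! + a^4/(4!(1-ρ)) ]⁻¹
  Σ = a^0/0! + a^1/1! + a^2/2! + a^3/3! = 1.0000 + 0.6485 + 0.2103 + 0.04545 = 1.9042
  a^4/(4!(1-ρ)) = 0.176848/(24 × 0.837879) = 0.008794
  P₀ = 1/(1.9042 + 0.008794) = 0.5227
  Lq = P₀·a^4·ρ / (4!(1-ρ)²) = 0.52274 × 0.17685 × 0.16212 / (24 × 0.70204) = 0.0008895
  Wq_B = Lq/λ = 0.0008895/10.7 = 0.00008313
  W_B = Wq_B + 1/μ = 0.00008313 + 0.06061 = 0.06069

Since W_A = 0.04237 < W_B = 0.06069, Option A (single fast server) has the shorter time in system.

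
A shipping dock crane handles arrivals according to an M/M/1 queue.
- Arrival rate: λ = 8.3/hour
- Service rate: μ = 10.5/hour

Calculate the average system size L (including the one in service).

ρ = λ/μ = 8.3/10.5 = 0.7905
For M/M/1: L = λ/(μ-λ)
L = 8.3/(10.5-8.3) = 8.3/2.20
L = 3.7727 containers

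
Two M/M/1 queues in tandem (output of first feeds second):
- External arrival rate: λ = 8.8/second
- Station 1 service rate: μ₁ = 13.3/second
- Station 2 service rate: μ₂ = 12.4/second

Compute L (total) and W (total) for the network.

By Jackson's theorem, each station behaves as independent M/M/1.
Station 1: ρ₁ = 8.8/13.3 = 0.6617, L₁ = ρ₁/(1-ρ₁) = λ/(μ₁-λ) = 8.8/4.50 = 1.9556
Station 2: ρ₂ = 8.8/12.4 = 0.7097, L₂ = ρ₂/(1-ρ₂) = λ/(μ₂-λ) = 8.8/3.60 = 2.4444
Total: L = L₁ + L₂ = 1.9556 + 2.4444 = 4.4000
W = L/λ = 4.4000/8.8 = 0.5000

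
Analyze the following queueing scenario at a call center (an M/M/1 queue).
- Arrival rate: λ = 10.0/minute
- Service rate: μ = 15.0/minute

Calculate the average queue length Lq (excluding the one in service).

ρ = λ/μ = 10.0/15.0 = 0.6667
For M/M/1: Lq = λ²/(μ(μ-λ))
Lq = 100.00/(15.0 × 5.00)
Lq = 1.3333 calls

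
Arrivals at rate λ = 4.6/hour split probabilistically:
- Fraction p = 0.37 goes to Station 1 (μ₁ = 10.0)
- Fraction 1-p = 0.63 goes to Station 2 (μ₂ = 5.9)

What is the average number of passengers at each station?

Effective rates: λ₁ = 4.6×0.37 = 1.702, λ₂ = 4.6×0.63 = 2.898
Station 1: ρ₁ = 1.702/10.0 = 0.1702, L₁ = ρ₁/(1-ρ₁) = 0.1702/(1-0.1702) = 0.2051
Station 2: ρ₂ = 2.898/5.9 = 0.4912, L₂ = ρ₂/(1-ρ₂) = 0.4912/(1-0.4912) = 0.9654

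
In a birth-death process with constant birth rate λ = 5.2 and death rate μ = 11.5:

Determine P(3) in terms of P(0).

For constant rates: P(n)/P(0) = (λ/μ)^n
P(3)/P(0) = (5.2/11.5)^3 = 0.45217^3 = 0.09245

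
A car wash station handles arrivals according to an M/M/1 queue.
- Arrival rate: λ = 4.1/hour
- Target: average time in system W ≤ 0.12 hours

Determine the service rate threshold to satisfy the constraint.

For M/M/1: W = 1/(μ-λ)
Need W ≤ 0.12, so 1/(μ-λ) ≤ 0.12
μ - λ ≥ 1/0.12 = 8.3333
μ ≥ 4.1 + 8.3333 = 12.4333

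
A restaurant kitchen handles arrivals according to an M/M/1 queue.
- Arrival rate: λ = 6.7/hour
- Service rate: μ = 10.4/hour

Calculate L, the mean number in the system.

ρ = λ/μ = 6.7/10.4 = 0.6442
For M/M/1: L = λ/(μ-λ)
L = 6.7/(10.4-6.7) = 6.7/3.70
L = 1.8108 orders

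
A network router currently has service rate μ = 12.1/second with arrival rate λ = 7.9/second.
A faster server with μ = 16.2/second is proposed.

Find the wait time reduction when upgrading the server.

System 1: ρ₁ = 7.9/12.1 = 0.6529, W₁ = 1/(12.1-7.9) = 0.23810
System 2: ρ₂ = 7.9/16.2 = 0.4877, W₂ = 1/(16.2-7.9) = 0.12048
Improvement: (W₁-W₂)/W₁ = (0.23810-0.12048)/0.23810 = 49.40%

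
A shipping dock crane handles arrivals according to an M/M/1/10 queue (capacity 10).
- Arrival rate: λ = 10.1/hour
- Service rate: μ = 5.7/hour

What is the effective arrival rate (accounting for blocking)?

ρ = λ/μ = 10.1/5.7 = 1.77193
P₀ = (1-ρ)/(1-ρ^(K+1)) = (1-1.77193)/(1-1.77193^11) = -0.7719/-539.6450 = 0.001430
P_K = P₀×ρ^K = 0.00143044 × 1.77193^10 = 0.00143044 × 305.1164 = 0.4365
λ_eff = λ(1-P_K) = 10.1 × (1 - 0.436451) = 10.1 × 0.563549 = 5.6918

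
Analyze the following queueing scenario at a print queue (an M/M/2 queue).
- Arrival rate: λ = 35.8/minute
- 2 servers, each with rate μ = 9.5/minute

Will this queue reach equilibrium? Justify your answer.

Stability requires ρ = λ/(cμ) < 1
ρ = 35.8/(2 × 9.5) = 35.8/19.00 = 1.8842
Since 1.8842 ≥ 1, the system is UNSTABLE.
Need c > λ/μ = 35.8/9.5 = 3.77.
Minimum servers needed: c = 4.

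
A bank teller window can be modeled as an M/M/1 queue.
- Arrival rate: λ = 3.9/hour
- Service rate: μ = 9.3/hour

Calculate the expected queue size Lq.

ρ = λ/μ = 3.9/9.3 = 0.4194
For M/M/1: Lq = λ²/(μ(μ-λ))
Lq = 15.21/(9.3 × 5.40)
Lq = 0.3029 transactions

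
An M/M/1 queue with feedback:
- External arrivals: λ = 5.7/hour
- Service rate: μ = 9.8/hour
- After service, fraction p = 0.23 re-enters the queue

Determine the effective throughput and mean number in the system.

Effective arrival rate: λ_eff = λ/(1-p) = 5.7/(1-0.23) = 5.7/0.77 = 7.4026
ρ = λ_eff/μ = 7.4026/9.8 = 0.75537
L = ρ/(1-ρ) = 0.75537/(1-0.75537) = 3.0878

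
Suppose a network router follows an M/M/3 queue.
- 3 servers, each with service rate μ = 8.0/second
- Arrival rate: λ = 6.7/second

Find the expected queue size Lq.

Traffic intensity: ρ = λ/(cμ) = 6.7/(3×8.0) = 0.2792
Since ρ = 0.2792 < 1, system is stable.
Offered load a = λ/μ = cρ = 6.7/8.0 = 0.8375
P₀ = [ Σₙ₌₀^2 aⁿ/n! + a^3/(3!(1-ρ)) ]⁻¹
Σ = a^0/0! + a^1/1! + a^2/2! = 1.0000 + 0.8375 + 0.3507 = 2.1882
a^3/(3!(1-ρ)) = 0.5874/(6 × 0.7208) = 0.1358
P₀ = 1/(2.1882 + 0.1358) = 0.4303
Lq = P₀·a^3·ρ / (3!(1-ρ)²) = 0.43029 × 0.58743 × 0.27917 / (6 × 0.51960) = 0.02263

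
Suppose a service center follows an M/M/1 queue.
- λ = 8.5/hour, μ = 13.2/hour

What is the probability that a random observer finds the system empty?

ρ = λ/μ = 8.5/13.2 = 0.6439
P(0) = 1 - ρ = 1 - 0.6439 = 0.3561
The server is idle 35.61% of the time.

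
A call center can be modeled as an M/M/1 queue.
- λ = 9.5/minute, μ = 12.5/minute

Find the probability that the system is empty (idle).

ρ = λ/μ = 9.5/12.5 = 0.7600
P(0) = 1 - ρ = 1 - 0.7600 = 0.2400
The server is idle 24.00% of the time.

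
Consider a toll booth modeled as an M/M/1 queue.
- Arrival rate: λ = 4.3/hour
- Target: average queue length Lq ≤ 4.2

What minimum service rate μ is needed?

For M/M/1: Lq = λ²/(μ(μ-λ))
Need Lq ≤ 4.2, i.e. μ(μ-λ) ≥ λ²/4.2
μ² - 4.3μ - 18.49/4.2 ≥ 0  →  μ² - 4.3μ - 4.40238 ≥ 0
Quadratic formula (positive root): μ = [λ + √(λ² + 4×4.40238)]/2
Discriminant: 18.49 + 4×4.40238 = 36.0995, √36.0995 = 6.0083
μ ≥ (4.3 + 6.0083)/2 = 5.1541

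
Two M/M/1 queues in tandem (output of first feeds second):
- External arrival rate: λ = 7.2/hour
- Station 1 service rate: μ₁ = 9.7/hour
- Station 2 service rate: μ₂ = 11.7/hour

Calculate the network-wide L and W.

By Jackson's theorem, each station behaves as independent M/M/1.
Station 1: ρ₁ = 7.2/9.7 = 0.7423, L₁ = ρ₁/(1-ρ₁) = λ/(μ₁-λ) = 7.2/2.50 = 2.8800
Station 2: ρ₂ = 7.2/11.7 = 0.6154, L₂ = ρ₂/(1-ρ₂) = λ/(μ₂-λ) = 7.2/4.50 = 1.6000
Total: L = L₁ + L₂ = 2.8800 + 1.6000 = 4.4800
W = L/λ = 4.4800/7.2 = 0.6222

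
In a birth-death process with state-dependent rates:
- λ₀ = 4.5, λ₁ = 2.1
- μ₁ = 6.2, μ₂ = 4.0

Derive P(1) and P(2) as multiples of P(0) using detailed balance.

Balance equations:
State 0: λ₀P₀ = μ₁P₁ → P₁ = (λ₀/μ₁)P₀ = (4.5/6.2)P₀ = 0.7258P₀
State 1: P₂ = (λ₀λ₁)/(μ₁μ₂)P₀ = (4.5×2.1)/(6.2×4.0)P₀ = 0.3810P₀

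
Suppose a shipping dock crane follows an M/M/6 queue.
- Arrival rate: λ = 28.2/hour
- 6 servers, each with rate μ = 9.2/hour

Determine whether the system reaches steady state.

Stability requires ρ = λ/(cμ) < 1
ρ = 28.2/(6 × 9.2) = 28.2/55.20 = 0.5109
Since 0.5109 < 1, the system is STABLE.
The servers are busy 51.09% of the time.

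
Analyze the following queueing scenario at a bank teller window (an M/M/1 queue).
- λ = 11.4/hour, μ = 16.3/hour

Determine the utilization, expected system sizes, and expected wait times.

Step 1: ρ = λ/μ = 11.4/16.3 = 0.6994
Step 2: L = λ/(μ-λ) = 11.4/4.90 = 2.3265
Step 3: Lq = λ²/(μ(μ-λ)) = 129.96/(16.3×4.90) = 1.6271
Step 4: W = 1/(μ-λ) = 1/4.90 = 0.20408
Step 5: Wq = λ/(μ(μ-λ)) = 11.4/(16.3×4.90) = 0.1427
Step 6: P(0) = 1-ρ = 0.3006
Verify: L = λW = 11.4×0.20408 = 2.3265 ✔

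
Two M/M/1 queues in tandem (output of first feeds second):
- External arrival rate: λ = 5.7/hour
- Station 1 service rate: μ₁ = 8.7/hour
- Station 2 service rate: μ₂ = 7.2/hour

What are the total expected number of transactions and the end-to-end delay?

By Jackson's theorem, each station behaves as independent M/M/1.
Station 1: ρ₁ = 5.7/8.7 = 0.6552, L₁ = ρ₁/(1-ρ₁) = λ/(μ₁-λ) = 5.7/3.00 = 1.9000
Station 2: ρ₂ = 5.7/7.2 = 0.7917, L₂ = ρ₂/(1-ρ₂) = λ/(μ₂-λ) = 5.7/1.50 = 3.8000
Total: L = L₁ + L₂ = 1.9000 + 3.8000 = 5.7000
W = L/λ = 5.7000/5.7 = 1.0000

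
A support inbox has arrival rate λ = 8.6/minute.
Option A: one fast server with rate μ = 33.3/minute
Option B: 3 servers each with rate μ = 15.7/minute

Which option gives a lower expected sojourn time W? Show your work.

Option A: single server μ = 33.3 (M/M/1)
  ρ_A = 8.6/33.3 = 0.2583
  W_A = 1/(μ-λ) = 1/(33.3-8.6) = 1/24.70 = 0.04049

Option B: 3 servers μ = 15.7 (M/M/3)
  ρ_B = λ/(cμ) = 8.6/(3×15.7) = 0.1826
  Offered load a = λ/μ = cρ = 8.6/15.7 = 0.5478
  P₀ = [ Σₙ₌₀^2 aⁿ/n! + a^3/(3!(1-ρ)) ]⁻¹
  Σ = a^0/0! + a^1/1! + a^2/2! = 1.0000 + 0.5478 + 0.1500 = 1.6978
  a^3/(3!(1-ρ)) = 0.16436/(6 × 0.81741) = 0.03351
  P₀ = 1/(1.6978 + 0.03351) = 0.5776
  Lq = P₀·a^3·ρ / (3!(1-ρ)²) = 0.57760 × 0.16436 × 0.18259 / (6 × 0.66816) = 0.004324
  Wq_B = Lq/λ = 0.0043238/8.6 = 0.00050277
  W_B = Wq_B + 1/μ = 0.00050277 + 0.063694 = 0.06420

Since W_A = 0.04049 < W_B = 0.06420, Option A (single fast server) has the shorter time in system.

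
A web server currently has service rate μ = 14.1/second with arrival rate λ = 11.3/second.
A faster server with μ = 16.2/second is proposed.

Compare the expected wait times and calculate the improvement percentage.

System 1: ρ₁ = 11.3/14.1 = 0.8014, W₁ = 1/(14.1-11.3) = 0.35714
System 2: ρ₂ = 11.3/16.2 = 0.6975, W₂ = 1/(16.2-11.3) = 0.20408
Improvement: (W₁-W₂)/W₁ = (0.35714-0.20408)/0.35714 = 42.86%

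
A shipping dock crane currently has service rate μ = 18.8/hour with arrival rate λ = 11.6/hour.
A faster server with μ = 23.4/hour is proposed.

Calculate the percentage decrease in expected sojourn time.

System 1: ρ₁ = 11.6/18.8 = 0.6170, W₁ = 1/(18.8-11.6) = 0.1389
System 2: ρ₂ = 11.6/23.4 = 0.4957, W₂ = 1/(23.4-11.6) = 0.08475
Improvement: (W₁-W₂)/W₁ = (0.1389-0.08475)/0.1389 = 38.98%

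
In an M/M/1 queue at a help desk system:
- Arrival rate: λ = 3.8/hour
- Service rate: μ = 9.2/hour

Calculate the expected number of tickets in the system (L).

ρ = λ/μ = 3.8/9.2 = 0.4130
For M/M/1: L = λ/(μ-λ)
L = 3.8/(9.2-3.8) = 3.8/5.40
L = 0.7037 tickets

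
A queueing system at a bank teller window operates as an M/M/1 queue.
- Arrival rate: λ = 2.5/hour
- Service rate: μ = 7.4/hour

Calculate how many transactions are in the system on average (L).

ρ = λ/μ = 2.5/7.4 = 0.3378
For M/M/1: L = λ/(μ-λ)
L = 2.5/(7.4-2.5) = 2.5/4.90
L = 0.5102 transactions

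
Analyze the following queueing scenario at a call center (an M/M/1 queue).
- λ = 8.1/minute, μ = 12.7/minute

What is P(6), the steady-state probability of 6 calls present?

ρ = λ/μ = 8.1/12.7 = 0.6378
P(n) = (1-ρ)ρⁿ
P(6) = (1-0.6378) × 0.6378^6
P(6) = 0.3622 × 0.06731
P(6) = 0.02438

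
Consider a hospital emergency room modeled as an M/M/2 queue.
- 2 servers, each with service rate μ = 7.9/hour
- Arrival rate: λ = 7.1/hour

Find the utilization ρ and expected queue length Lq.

Traffic intensity: ρ = λ/(cμ) = 7.1/(2×7.9) = 0.4494
Since ρ = 0.4494 < 1, system is stable.
Offered load a = λ/μ = cρ = 7.1/7.9 = 0.8987
P₀ = [ Σₙ₌₀^1 aⁿ/n! + a^2/(2!(1-ρ)) ]⁻¹
Σ = a^0/0! + a^1/1! = 1.0000 + 0.8987 = 1.8987
a^2/(2!(1-ρ)) = 0.807723/(2 × 0.550633) = 0.7334
P₀ = 1/(1.8987 + 0.7334) = 0.3799
Lq = P₀·a^2·ρ / (2!(1-ρ)²) = 0.3799 × 0.8077 × 0.4494 / (2 × 0.3032) = 0.2274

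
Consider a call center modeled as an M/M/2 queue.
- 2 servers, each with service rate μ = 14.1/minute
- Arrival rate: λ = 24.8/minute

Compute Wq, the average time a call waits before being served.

Traffic intensity: ρ = λ/(cμ) = 24.8/(2×14.1) = 0.8794
Since ρ = 0.8794 < 1, system is stable.
Offered load a = λ/μ = cρ = 24.8/14.1 = 1.7589
P₀ = [ Σₙ₌₀^1 aⁿ/n! + a^2/(2!(1-ρ)) ]⁻¹
Σ = a^0/0! + a^1/1! = 1.0000 + 1.7589 = 2.7589
a^2/(2!(1-ρ)) = 3.09361/(2 × 0.120567) = 12.8294
P₀ = 1/(2.7589 + 12.8294) = 0.06415
Lq = P₀·a^2·ρ / (2!(1-ρ)²) = 0.0641509 × 3.09361 × 0.879433 / (2 × 0.0145365) = 6.0032
Wq = Lq/λ = 6.0032/24.8 = 0.2421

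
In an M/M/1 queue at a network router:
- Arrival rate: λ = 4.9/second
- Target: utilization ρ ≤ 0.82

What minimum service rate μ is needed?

ρ = λ/μ, so μ = λ/ρ
μ ≥ 4.9/0.82 = 5.9756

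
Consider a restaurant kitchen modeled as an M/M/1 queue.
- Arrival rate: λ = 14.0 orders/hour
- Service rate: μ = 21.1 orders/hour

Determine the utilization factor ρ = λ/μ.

Server utilization: ρ = λ/μ
ρ = 14.0/21.1 = 0.6635
The server is busy 66.35% of the time.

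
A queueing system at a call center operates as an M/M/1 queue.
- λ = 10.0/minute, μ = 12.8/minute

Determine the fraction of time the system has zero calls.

ρ = λ/μ = 10.0/12.8 = 0.7812
P(0) = 1 - ρ = 1 - 0.7812 = 0.2188
The server is idle 21.88% of the time.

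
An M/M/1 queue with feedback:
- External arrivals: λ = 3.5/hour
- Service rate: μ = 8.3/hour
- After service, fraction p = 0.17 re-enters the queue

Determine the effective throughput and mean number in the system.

Effective arrival rate: λ_eff = λ/(1-p) = 3.5/(1-0.17) = 3.5/0.83 = 4.2169
ρ = λ_eff/μ = 4.2169/8.3 = 0.50806
L = ρ/(1-ρ) = 0.50806/(1-0.50806) = 1.0328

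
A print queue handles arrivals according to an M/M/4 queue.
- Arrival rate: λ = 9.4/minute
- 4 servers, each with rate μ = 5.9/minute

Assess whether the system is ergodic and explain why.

Stability requires ρ = λ/(cμ) < 1
ρ = 9.4/(4 × 5.9) = 9.4/23.60 = 0.3983
Since 0.3983 < 1, the system is STABLE.
The servers are busy 39.83% of the time.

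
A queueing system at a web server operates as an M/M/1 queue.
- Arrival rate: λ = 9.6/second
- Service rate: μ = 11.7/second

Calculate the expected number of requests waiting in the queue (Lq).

ρ = λ/μ = 9.6/11.7 = 0.8205
For M/M/1: Lq = λ²/(μ(μ-λ))
Lq = 92.16/(11.7 × 2.10)
Lq = 3.7509 requests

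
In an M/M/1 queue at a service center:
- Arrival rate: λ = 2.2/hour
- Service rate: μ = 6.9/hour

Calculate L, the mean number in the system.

ρ = λ/μ = 2.2/6.9 = 0.3188
For M/M/1: L = λ/(μ-λ)
L = 2.2/(6.9-2.2) = 2.2/4.70
L = 0.4681 customers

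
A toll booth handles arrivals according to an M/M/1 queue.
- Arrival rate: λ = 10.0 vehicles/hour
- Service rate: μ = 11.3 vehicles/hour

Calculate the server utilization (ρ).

Server utilization: ρ = λ/μ
ρ = 10.0/11.3 = 0.8850
The server is busy 88.50% of the time.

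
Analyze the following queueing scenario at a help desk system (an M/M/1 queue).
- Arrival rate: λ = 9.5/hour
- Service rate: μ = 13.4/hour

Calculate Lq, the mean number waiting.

ρ = λ/μ = 9.5/13.4 = 0.7090
For M/M/1: Lq = λ²/(μ(μ-λ))
Lq = 90.25/(13.4 × 3.90)
Lq = 1.7269 tickets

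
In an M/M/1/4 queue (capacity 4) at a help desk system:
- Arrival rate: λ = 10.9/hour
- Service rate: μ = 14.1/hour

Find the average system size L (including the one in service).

ρ = λ/μ = 10.9/14.1 = 0.77305
P₀ = (1-ρ)/(1-ρ^(K+1)) = (1-0.77305)/(1-0.77305^5) = 0.22695/0.72392 = 0.3135
P_K = P₀×ρ^K = 0.3135 × 0.77305^4 = 0.3135 × 0.3571 = 0.1120
L = ρ[1 - (K+1)ρ^K + Kρ^(K+1)] / [(1-ρ)(1-ρ^(K+1))]
L = 0.77305 × (1 - 5×0.35713 + 4×0.27608) / ((1 - 0.77305) × (1 - 0.27608)) = 1.4994 tickets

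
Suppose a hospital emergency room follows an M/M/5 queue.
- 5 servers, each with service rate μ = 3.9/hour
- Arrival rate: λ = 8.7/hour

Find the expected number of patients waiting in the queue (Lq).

Traffic intensity: ρ = λ/(cμ) = 8.7/(5×3.9) = 0.4462
Since ρ = 0.4462 < 1, system is stable.
Offered load a = λ/μ = cρ = 8.7/3.9 = 2.2308
P₀ = [ Σₙ₌₀^4 aⁿ/n! + a^5/(5!(1-ρ)) ]⁻¹
Σ = a^0/0! + a^1/1! + a^2/2! + a^3/3! + a^4/4! = 1.00000 + 2.23077 + 2.48817 + 1.85017 + 1.03183 = 8.6009
a^5/(5!(1-ρ)) = 55.2425/(120 × 0.55385) = 0.8312
P₀ = 1/(8.6009 + 0.8312) = 0.1060
Lq = P₀·a^5·ρ / (5!(1-ρ)²) = 0.1060 × 55.2425 × 0.4462 / (120 × 0.3067) = 0.07099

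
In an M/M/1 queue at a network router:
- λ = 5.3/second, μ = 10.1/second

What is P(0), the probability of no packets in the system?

ρ = λ/μ = 5.3/10.1 = 0.5248
P(0) = 1 - ρ = 1 - 0.5248 = 0.4752
The server is idle 47.52% of the time.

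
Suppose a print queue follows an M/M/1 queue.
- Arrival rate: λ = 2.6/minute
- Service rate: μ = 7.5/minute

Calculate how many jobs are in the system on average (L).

ρ = λ/μ = 2.6/7.5 = 0.3467
For M/M/1: L = λ/(μ-λ)
L = 2.6/(7.5-2.6) = 2.6/4.90
L = 0.5306 jobs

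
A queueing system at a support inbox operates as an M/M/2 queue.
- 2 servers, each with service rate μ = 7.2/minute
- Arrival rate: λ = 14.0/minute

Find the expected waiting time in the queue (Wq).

Traffic intensity: ρ = λ/(cμ) = 14.0/(2×7.2) = 0.9722
Since ρ = 0.9722 < 1, system is stable.
Offered load a = λ/μ = cρ = 14.0/7.2 = 1.9444
P₀ = [ Σₙ₌₀^1 aⁿ/n! + a^2/(2!(1-ρ)) ]⁻¹
Σ = a^0/0! + a^1/1! = 1.0000 + 1.9444 = 2.9444
a^2/(2!(1-ρ)) = 3.7808642/(2 × 0.027777778) = 68.0556
P₀ = 1/(2.9444 + 68.0556) = 0.01408
Lq = P₀·a^2·ρ / (2!(1-ρ)²) = 0.01408451 × 3.780864 × 0.9722222 / (2 × 0.0007716049) = 33.5485
Wq = Lq/λ = 33.5485/14.0 = 2.3963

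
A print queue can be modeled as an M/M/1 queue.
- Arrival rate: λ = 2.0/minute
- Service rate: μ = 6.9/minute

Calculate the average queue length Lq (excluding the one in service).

ρ = λ/μ = 2.0/6.9 = 0.2899
For M/M/1: Lq = λ²/(μ(μ-λ))
Lq = 4.00/(6.9 × 4.90)
Lq = 0.1183 jobs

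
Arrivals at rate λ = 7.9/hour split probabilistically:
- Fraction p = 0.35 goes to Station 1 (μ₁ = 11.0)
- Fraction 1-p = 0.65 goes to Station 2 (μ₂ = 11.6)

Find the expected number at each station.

Effective rates: λ₁ = 7.9×0.35 = 2.765, λ₂ = 7.9×0.65 = 5.135
Station 1: ρ₁ = 2.765/11.0 = 0.2514, L₁ = ρ₁/(1-ρ₁) = 0.2514/(1-0.2514) = 0.3358
Station 2: ρ₂ = 5.135/11.6 = 0.44267, L₂ = ρ₂/(1-ρ₂) = 0.44267/(1-0.44267) = 0.7943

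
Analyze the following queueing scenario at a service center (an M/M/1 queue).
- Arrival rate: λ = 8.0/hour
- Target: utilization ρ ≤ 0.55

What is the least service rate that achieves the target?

ρ = λ/μ, so μ = λ/ρ
μ ≥ 8.0/0.55 = 14.5455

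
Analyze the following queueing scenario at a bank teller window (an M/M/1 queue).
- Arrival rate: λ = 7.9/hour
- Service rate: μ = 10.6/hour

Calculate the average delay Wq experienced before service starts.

First, compute utilization: ρ = λ/μ = 7.9/10.6 = 0.7453
For M/M/1: Wq = λ/(μ(μ-λ))
Wq = 7.9/(10.6 × (10.6-7.9))
Wq = 7.9/(10.6 × 2.70)
Wq = 0.2760 hours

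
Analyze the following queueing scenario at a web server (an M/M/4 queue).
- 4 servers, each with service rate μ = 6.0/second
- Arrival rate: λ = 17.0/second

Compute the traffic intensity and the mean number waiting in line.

Traffic intensity: ρ = λ/(cμ) = 17.0/(4×6.0) = 0.7083
Since ρ = 0.7083 < 1, system is stable.
Offered load a = λ/μ = cρ = 17.0/6.0 = 2.8333
P₀ = [ Σₙ₌₀^3 aⁿ/n! + a^4/(4!(1-ρ)) ]⁻¹
Σ = a^0/0! + a^1/1! + a^2/2! + a^3/3! = 1.0000 + 2.8333 + 4.0139 + 3.7909 = 11.6381
a^4/(4!(1-ρ)) = 64.44522/(24 × 0.2916667) = 9.2065
P₀ = 1/(11.6381 + 9.2065) = 0.04797
Lq = P₀·a^4·ρ / (4!(1-ρ)²) = 0.047974 × 64.4452 × 0.70833 / (24 × 0.085069) = 1.0726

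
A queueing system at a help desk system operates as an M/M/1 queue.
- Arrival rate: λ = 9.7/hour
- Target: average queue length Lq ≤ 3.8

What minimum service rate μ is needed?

For M/M/1: Lq = λ²/(μ(μ-λ))
Need Lq ≤ 3.8, i.e. μ(μ-λ) ≥ λ²/3.8
μ² - 9.7μ - 94.09/3.8 ≥ 0  →  μ² - 9.7μ - 24.76053 ≥ 0
Quadratic formula (positive root): μ = [λ + √(λ² + 4×24.76053)]/2
Discriminant: 94.09 + 4×24.76053 = 193.1321, √193.1321 = 13.8972
μ ≥ (9.7 + 13.8972)/2 = 11.7986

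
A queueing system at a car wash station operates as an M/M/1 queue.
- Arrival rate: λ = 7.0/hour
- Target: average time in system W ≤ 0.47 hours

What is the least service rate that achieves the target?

For M/M/1: W = 1/(μ-λ)
Need W ≤ 0.47, so 1/(μ-λ) ≤ 0.47
μ - λ ≥ 1/0.47 = 2.1277
μ ≥ 7.0 + 2.1277 = 9.1277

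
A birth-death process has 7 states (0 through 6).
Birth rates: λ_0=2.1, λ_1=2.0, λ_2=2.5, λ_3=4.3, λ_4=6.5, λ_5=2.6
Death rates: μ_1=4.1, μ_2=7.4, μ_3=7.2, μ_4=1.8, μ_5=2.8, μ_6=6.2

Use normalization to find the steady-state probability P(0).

Ratios P(n)/P(0) = (λ₀···λₙ₋₁)/(μ₁···μₙ):
P(1)/P(0) = (2.1)/(4.1) = 0.5122
P(2)/P(0) = (2.1×2.0)/(4.1×7.4) = 0.1384
P(3)/P(0) = (2.1×2.0×2.5)/(4.1×7.4×7.2) = 0.04807
P(4)/P(0) = (2.1×2.0×2.5×4.3)/(4.1×7.4×7.2×1.8) = 0.1148
P(5)/P(0) = (2.1×2.0×2.5×4.3×6.5)/(4.1×7.4×7.2×1.8×2.8) = 0.2666
P(6)/P(0) = (2.1×2.0×2.5×4.3×6.5×2.6)/(4.1×7.4×7.2×1.8×2.8×6.2) = 0.1118

Normalization: ∑ P(n) = 1
P(0) × (1.0000 + 0.5122 + 0.1384 + 0.04807 + 0.1148 + 0.2666 + 0.1118) = 1
P(0) × 2.1919 = 1
P(0) = 1/2.1919 = 0.4562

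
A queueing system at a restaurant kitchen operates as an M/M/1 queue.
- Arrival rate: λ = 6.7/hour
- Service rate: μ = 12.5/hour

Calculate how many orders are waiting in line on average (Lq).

ρ = λ/μ = 6.7/12.5 = 0.5360
For M/M/1: Lq = λ²/(μ(μ-λ))
Lq = 44.89/(12.5 × 5.80)
Lq = 0.6192 orders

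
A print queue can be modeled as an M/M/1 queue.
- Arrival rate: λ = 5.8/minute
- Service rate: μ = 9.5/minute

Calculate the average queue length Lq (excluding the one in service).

ρ = λ/μ = 5.8/9.5 = 0.6105
For M/M/1: Lq = λ²/(μ(μ-λ))
Lq = 33.64/(9.5 × 3.70)
Lq = 0.9570 jobs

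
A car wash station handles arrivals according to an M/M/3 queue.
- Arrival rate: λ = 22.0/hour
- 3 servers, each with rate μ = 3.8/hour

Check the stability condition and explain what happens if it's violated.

Stability requires ρ = λ/(cμ) < 1
ρ = 22.0/(3 × 3.8) = 22.0/11.40 = 1.9298
Since 1.9298 ≥ 1, the system is UNSTABLE.
Need c > λ/μ = 22.0/3.8 = 5.79.
Minimum servers needed: c = 6.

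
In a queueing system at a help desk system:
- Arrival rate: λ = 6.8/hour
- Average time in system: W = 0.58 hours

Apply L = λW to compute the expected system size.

Little's Law: L = λW
L = 6.8 × 0.58 = 3.9440 tickets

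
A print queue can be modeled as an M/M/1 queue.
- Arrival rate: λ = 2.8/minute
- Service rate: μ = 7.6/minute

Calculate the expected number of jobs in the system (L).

ρ = λ/μ = 2.8/7.6 = 0.3684
For M/M/1: L = λ/(μ-λ)
L = 2.8/(7.6-2.8) = 2.8/4.80
L = 0.5833 jobs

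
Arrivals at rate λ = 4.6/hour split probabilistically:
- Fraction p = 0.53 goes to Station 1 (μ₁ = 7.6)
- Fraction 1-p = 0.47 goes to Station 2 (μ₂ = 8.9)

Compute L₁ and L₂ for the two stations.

Effective rates: λ₁ = 4.6×0.53 = 2.438, λ₂ = 4.6×0.47 = 2.162
Station 1: ρ₁ = 2.438/7.6 = 0.3208, L₁ = ρ₁/(1-ρ₁) = 0.3208/(1-0.3208) = 0.4723
Station 2: ρ₂ = 2.162/8.9 = 0.24292, L₂ = ρ₂/(1-ρ₂) = 0.24292/(1-0.24292) = 0.3209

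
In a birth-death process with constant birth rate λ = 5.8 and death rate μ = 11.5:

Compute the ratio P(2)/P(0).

For constant rates: P(n)/P(0) = (λ/μ)^n
P(2)/P(0) = (5.8/11.5)^2 = 0.50435^2 = 0.2544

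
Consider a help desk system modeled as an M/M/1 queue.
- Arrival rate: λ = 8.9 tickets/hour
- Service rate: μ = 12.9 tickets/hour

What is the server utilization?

Server utilization: ρ = λ/μ
ρ = 8.9/12.9 = 0.6899
The server is busy 68.99% of the time.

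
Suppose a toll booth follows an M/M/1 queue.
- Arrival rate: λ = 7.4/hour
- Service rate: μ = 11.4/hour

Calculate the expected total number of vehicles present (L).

ρ = λ/μ = 7.4/11.4 = 0.6491
For M/M/1: L = λ/(μ-λ)
L = 7.4/(11.4-7.4) = 7.4/4.00
L = 1.8500 vehicles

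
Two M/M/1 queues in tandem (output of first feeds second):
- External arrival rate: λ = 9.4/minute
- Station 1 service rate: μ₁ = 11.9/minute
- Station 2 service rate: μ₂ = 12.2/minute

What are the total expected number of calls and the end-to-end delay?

By Jackson's theorem, each station behaves as independent M/M/1.
Station 1: ρ₁ = 9.4/11.9 = 0.7899, L₁ = ρ₁/(1-ρ₁) = λ/(μ₁-λ) = 9.4/2.50 = 3.7600
Station 2: ρ₂ = 9.4/12.2 = 0.7705, L₂ = ρ₂/(1-ρ₂) = λ/(μ₂-λ) = 9.4/2.80 = 3.3571
Total: L = L₁ + L₂ = 3.7600 + 3.3571 = 7.1171
W = L/λ = 7.1171/9.4 = 0.7571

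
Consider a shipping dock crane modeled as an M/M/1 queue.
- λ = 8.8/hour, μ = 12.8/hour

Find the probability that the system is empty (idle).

ρ = λ/μ = 8.8/12.8 = 0.6875
P(0) = 1 - ρ = 1 - 0.6875 = 0.3125
The server is idle 31.25% of the time.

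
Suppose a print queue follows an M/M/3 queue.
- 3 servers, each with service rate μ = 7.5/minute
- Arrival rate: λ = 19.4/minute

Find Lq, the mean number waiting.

Traffic intensity: ρ = λ/(cμ) = 19.4/(3×7.5) = 0.8622
Since ρ = 0.8622 < 1, system is stable.
Offered load a = λ/μ = cρ = 19.4/7.5 = 2.5867
P₀ = [ Σₙ₌₀^2 aⁿ/n! + a^3/(3!(1-ρ)) ]⁻¹
Σ = a^0/0! + a^1/1! + a^2/2! = 1.0000 + 2.5867 + 3.3454 = 6.9321
a^3/(3!(1-ρ)) = 17.3070/(6 × 0.137778) = 20.9359
P₀ = 1/(6.9321 + 20.9359) = 0.03588
Lq = P₀·a^3·ρ / (3!(1-ρ)²) = 0.035884 × 17.3070 × 0.86222 / (6 × 0.018983) = 4.7014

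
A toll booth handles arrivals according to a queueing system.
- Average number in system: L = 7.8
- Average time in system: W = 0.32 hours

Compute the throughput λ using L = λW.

Little's Law: L = λW, so λ = L/W
λ = 7.8/0.32 = 24.3750 vehicles/hour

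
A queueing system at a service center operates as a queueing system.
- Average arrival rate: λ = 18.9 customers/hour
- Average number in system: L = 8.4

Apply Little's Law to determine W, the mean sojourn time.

Little's Law: L = λW, so W = L/λ
W = 8.4/18.9 = 0.4444 hours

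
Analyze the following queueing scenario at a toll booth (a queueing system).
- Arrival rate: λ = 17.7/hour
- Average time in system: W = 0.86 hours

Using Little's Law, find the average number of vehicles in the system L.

Little's Law: L = λW
L = 17.7 × 0.86 = 15.2220 vehicles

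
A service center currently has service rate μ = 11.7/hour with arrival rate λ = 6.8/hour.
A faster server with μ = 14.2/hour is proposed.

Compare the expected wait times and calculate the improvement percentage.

System 1: ρ₁ = 6.8/11.7 = 0.5812, W₁ = 1/(11.7-6.8) = 0.20408
System 2: ρ₂ = 6.8/14.2 = 0.4789, W₂ = 1/(14.2-6.8) = 0.13514
Improvement: (W₁-W₂)/W₁ = (0.20408-0.13514)/0.20408 = 33.78%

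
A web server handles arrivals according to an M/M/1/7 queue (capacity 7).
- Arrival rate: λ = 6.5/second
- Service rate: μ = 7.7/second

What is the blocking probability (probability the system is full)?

ρ = λ/μ = 6.5/7.7 = 0.844156
P₀ = (1-ρ)/(1-ρ^(K+1)) = (1-0.844156)/(1-0.844156^8) = 0.15584/0.74214 = 0.2100
P_K = P₀×ρ^K = 0.20999 × 0.844156^7 = 0.20999 × 0.30546 = 0.06414
Blocking probability = 6.41%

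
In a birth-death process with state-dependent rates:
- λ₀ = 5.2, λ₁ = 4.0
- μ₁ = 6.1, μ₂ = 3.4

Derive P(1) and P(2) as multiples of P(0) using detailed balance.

Balance equations:
State 0: λ₀P₀ = μ₁P₁ → P₁ = (λ₀/μ₁)P₀ = (5.2/6.1)P₀ = 0.8525P₀
State 1: P₂ = (λ₀λ₁)/(μ₁μ₂)P₀ = (5.2×4.0)/(6.1×3.4)P₀ = 1.0029P₀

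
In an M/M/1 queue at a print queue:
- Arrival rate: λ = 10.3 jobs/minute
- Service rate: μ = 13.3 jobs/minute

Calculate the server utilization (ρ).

Server utilization: ρ = λ/μ
ρ = 10.3/13.3 = 0.7744
The server is busy 77.44% of the time.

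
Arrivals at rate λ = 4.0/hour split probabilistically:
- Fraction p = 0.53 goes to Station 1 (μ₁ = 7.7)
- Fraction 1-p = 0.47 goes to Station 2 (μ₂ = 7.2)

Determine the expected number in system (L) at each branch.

Effective rates: λ₁ = 4.0×0.53 = 2.12, λ₂ = 4.0×0.47 = 1.88
Station 1: ρ₁ = 2.12/7.7 = 0.2753, L₁ = ρ₁/(1-ρ₁) = 0.2753/(1-0.2753) = 0.3799
Station 2: ρ₂ = 1.88/7.2 = 0.2611, L₂ = ρ₂/(1-ρ₂) = 0.2611/(1-0.2611) = 0.3534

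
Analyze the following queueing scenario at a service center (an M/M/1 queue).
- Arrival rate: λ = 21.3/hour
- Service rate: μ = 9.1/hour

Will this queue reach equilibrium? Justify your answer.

Stability requires ρ = λ/(cμ) < 1
ρ = 21.3/(1 × 9.1) = 21.3/9.10 = 2.3407
Since 2.3407 ≥ 1, the system is UNSTABLE.
Queue grows without bound. Need μ > λ = 21.3.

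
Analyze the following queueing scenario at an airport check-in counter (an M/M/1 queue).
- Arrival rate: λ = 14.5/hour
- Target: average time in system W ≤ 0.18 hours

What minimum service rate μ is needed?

For M/M/1: W = 1/(μ-λ)
Need W ≤ 0.18, so 1/(μ-λ) ≤ 0.18
μ - λ ≥ 1/0.18 = 5.5556
μ ≥ 14.5 + 5.5556 = 20.0556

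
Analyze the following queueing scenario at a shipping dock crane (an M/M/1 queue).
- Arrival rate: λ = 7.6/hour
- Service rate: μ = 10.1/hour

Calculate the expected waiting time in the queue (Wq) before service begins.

First, compute utilization: ρ = λ/μ = 7.6/10.1 = 0.7525
For M/M/1: Wq = λ/(μ(μ-λ))
Wq = 7.6/(10.1 × (10.1-7.6))
Wq = 7.6/(10.1 × 2.50)
Wq = 0.3010 hours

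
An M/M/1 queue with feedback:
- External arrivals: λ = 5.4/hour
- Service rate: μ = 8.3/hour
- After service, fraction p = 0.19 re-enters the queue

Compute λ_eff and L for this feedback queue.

Effective arrival rate: λ_eff = λ/(1-p) = 5.4/(1-0.19) = 5.4/0.81 = 6.66667
ρ = λ_eff/μ = 6.66667/8.3 = 0.80321
L = ρ/(1-ρ) = 0.80321/(1-0.80321) = 4.0816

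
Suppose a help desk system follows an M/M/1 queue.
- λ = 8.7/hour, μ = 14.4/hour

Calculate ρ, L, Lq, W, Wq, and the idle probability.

Step 1: ρ = λ/μ = 8.7/14.4 = 0.6042
Step 2: L = λ/(μ-λ) = 8.7/5.70 = 1.5263
Step 3: Lq = λ²/(μ(μ-λ)) = 75.69/(14.4×5.70) = 0.9221
Step 4: W = 1/(μ-λ) = 1/5.70 = 0.17544
Step 5: Wq = λ/(μ(μ-λ)) = 8.7/(14.4×5.70) = 0.1060
Step 6: P(0) = 1-ρ = 0.3958
Verify: L = λW = 8.7×0.17544 = 1.5263 ✔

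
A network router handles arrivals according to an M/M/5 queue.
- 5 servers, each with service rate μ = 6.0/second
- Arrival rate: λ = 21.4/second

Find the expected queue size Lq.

Traffic intensity: ρ = λ/(cμ) = 21.4/(5×6.0) = 0.7133
Since ρ = 0.7133 < 1, system is stable.
Offered load a = λ/μ = cρ = 21.4/6.0 = 3.5667
P₀ = [ Σₙ₌₀^4 aⁿ/n! + a^5/(5!(1-ρ)) ]⁻¹
Σ = a^0/0! + a^1/1! + a^2/2! + a^3/3! + a^4/4! = 1.00000 + 3.56667 + 6.36056 + 7.56199 + 6.74278 = 25.2320
a^5/(5!(1-ρ)) = 577.1818/(120 × 0.286667) = 16.7785
P₀ = 1/(25.2320 + 16.7785) = 0.02380
Lq = P₀·a^5·ρ / (5!(1-ρ)²) = 0.023804 × 577.1818 × 0.71333 / (120 × 0.082178) = 0.9938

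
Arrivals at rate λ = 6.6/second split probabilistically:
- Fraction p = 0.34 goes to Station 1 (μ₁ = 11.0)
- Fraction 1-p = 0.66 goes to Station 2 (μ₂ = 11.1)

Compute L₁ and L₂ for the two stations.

Effective rates: λ₁ = 6.6×0.34 = 2.244, λ₂ = 6.6×0.66 = 4.356
Station 1: ρ₁ = 2.244/11.0 = 0.2040, L₁ = ρ₁/(1-ρ₁) = 0.2040/(1-0.2040) = 0.2563
Station 2: ρ₂ = 4.356/11.1 = 0.39243, L₂ = ρ₂/(1-ρ₂) = 0.39243/(1-0.39243) = 0.6459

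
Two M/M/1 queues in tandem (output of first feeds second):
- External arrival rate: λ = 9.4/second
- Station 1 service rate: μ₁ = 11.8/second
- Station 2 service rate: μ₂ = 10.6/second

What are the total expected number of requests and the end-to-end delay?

By Jackson's theorem, each station behaves as independent M/M/1.
Station 1: ρ₁ = 9.4/11.8 = 0.7966, L₁ = ρ₁/(1-ρ₁) = λ/(μ₁-λ) = 9.4/2.40 = 3.9167
Station 2: ρ₂ = 9.4/10.6 = 0.8868, L₂ = ρ₂/(1-ρ₂) = λ/(μ₂-λ) = 9.4/1.20 = 7.8333
Total: L = L₁ + L₂ = 3.9167 + 7.8333 = 11.7500
W = L/λ = 11.7500/9.4 = 1.2500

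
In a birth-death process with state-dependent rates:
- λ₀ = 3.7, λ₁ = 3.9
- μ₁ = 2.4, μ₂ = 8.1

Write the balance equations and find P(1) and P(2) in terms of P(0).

Balance equations:
State 0: λ₀P₀ = μ₁P₁ → P₁ = (λ₀/μ₁)P₀ = (3.7/2.4)P₀ = 1.5417P₀
State 1: P₂ = (λ₀λ₁)/(μ₁μ₂)P₀ = (3.7×3.9)/(2.4×8.1)P₀ = 0.7423P₀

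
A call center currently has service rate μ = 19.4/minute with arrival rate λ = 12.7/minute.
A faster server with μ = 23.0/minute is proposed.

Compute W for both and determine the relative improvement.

System 1: ρ₁ = 12.7/19.4 = 0.6546, W₁ = 1/(19.4-12.7) = 0.14925
System 2: ρ₂ = 12.7/23.0 = 0.5522, W₂ = 1/(23.0-12.7) = 0.097087
Improvement: (W₁-W₂)/W₁ = (0.14925-0.097087)/0.14925 = 34.95%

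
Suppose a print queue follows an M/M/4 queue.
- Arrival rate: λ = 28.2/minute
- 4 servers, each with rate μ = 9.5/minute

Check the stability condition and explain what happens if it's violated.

Stability requires ρ = λ/(cμ) < 1
ρ = 28.2/(4 × 9.5) = 28.2/38.00 = 0.7421
Since 0.7421 < 1, the system is STABLE.
The servers are busy 74.21% of the time.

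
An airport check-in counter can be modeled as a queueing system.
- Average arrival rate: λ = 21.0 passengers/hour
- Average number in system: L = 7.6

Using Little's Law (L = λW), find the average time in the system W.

Little's Law: L = λW, so W = L/λ
W = 7.6/21.0 = 0.3619 hours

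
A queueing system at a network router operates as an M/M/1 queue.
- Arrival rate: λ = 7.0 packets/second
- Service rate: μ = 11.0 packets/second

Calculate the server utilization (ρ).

Server utilization: ρ = λ/μ
ρ = 7.0/11.0 = 0.6364
The server is busy 63.64% of the time.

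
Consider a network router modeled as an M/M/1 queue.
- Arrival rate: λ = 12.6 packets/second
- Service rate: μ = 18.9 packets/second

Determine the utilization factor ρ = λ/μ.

Server utilization: ρ = λ/μ
ρ = 12.6/18.9 = 0.6667
The server is busy 66.67% of the time.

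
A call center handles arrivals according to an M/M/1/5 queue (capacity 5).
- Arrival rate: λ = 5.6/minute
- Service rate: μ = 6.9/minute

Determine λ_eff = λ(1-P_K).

ρ = λ/μ = 5.6/6.9 = 0.8116
P₀ = (1-ρ)/(1-ρ^(K+1)) = (1-0.8116)/(1-0.8116^6) = 0.1884/0.7142 = 0.2638
P_K = P₀×ρ^K = 0.26379 × 0.8116^5 = 0.26379 × 0.35214 = 0.09289
λ_eff = λ(1-P_K) = 5.6 × (1 - 0.09289) = 5.6 × 0.9071 = 5.0798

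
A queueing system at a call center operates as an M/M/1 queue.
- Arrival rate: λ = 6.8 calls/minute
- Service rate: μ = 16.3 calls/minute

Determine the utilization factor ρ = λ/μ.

Server utilization: ρ = λ/μ
ρ = 6.8/16.3 = 0.4172
The server is busy 41.72% of the time.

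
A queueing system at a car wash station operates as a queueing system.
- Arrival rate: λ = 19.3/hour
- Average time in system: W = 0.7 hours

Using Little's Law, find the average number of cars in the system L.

Little's Law: L = λW
L = 19.3 × 0.7 = 13.5100 cars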